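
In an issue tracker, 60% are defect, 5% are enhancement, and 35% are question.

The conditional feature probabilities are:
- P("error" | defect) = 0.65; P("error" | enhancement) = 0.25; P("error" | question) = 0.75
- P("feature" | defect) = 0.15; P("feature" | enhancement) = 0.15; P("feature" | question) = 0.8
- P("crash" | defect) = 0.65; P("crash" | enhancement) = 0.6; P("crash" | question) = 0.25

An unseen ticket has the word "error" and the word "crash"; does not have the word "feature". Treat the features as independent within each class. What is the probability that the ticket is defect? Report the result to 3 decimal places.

0.917

defect: 0.6 × 0.65 × (1−0.15) × 0.65 = 0.215475
enhancement: 0.05 × 0.25 × (1−0.15) × 0.6 = 0.006375
question: 0.35 × 0.75 × (1−0.8) × 0.25 = 0.013125
P(defect | x) = 0.215475 / 0.234975 ≈ 0.917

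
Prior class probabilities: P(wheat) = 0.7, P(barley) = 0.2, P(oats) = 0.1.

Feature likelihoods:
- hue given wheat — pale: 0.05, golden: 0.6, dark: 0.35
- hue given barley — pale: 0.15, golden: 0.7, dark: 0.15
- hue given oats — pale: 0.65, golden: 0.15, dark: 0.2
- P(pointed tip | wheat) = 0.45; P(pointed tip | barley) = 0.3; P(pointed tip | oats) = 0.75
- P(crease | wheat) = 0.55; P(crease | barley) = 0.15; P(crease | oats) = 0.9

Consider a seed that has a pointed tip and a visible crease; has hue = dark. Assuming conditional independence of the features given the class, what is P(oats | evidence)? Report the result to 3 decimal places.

wheat: 0.7 × 0.35 × 0.45 × 0.55 = 0.0606375
barley: 0.2 × 0.15 × 0.3 × 0.15 = 0.00135
oats: 0.1 × 0.2 × 0.75 × 0.9 = 0.0135
P(oats | x) = 0.0135 / 0.0754875 ≈ 0.179

0.179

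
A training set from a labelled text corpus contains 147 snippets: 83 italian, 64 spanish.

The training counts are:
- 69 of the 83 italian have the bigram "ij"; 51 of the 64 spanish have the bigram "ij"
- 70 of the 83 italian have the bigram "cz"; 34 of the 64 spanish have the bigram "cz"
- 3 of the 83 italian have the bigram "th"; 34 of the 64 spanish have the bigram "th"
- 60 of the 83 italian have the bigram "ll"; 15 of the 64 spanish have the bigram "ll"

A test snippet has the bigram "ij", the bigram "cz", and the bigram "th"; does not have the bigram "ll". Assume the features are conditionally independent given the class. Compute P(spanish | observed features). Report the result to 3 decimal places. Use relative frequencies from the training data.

italian: (83/147) × (69/83) × (70/83) × (3/83) × (23/83) ≈ 0.00396501
spanish: (64/147) × (51/64) × (34/64) × (34/64) × (49/64) = 0.0749664306640625
P(spanish | x) = 0.0749664306640625 / 0.0789314406640625 ≈ 0.950

0.950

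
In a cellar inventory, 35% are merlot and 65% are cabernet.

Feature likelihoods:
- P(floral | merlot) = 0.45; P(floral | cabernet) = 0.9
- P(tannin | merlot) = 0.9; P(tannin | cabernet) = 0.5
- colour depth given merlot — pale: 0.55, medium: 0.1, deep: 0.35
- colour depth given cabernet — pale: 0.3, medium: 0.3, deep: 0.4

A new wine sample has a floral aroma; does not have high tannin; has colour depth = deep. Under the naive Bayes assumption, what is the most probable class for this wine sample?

cabernet

merlot: 0.35 × 0.45 × (1−0.9) × 0.35 = 0.0055125
cabernet: 0.65 × 0.9 × (1−0.5) × 0.4 = 0.117
Highest score → cabernet.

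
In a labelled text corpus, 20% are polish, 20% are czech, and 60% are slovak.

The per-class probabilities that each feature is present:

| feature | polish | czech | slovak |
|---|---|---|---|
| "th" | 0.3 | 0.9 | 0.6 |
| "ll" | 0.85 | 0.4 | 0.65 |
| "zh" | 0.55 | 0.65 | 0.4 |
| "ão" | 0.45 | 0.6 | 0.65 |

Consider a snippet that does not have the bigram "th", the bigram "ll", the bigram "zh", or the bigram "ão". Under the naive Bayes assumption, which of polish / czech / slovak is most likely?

polish: 0.2 × (1−0.3) × (1−0.85) × (1−0.55) × (1−0.45) = 0.0051975
czech: 0.2 × (1−0.9) × (1−0.4) × (1−0.65) × (1−0.6) = 0.00168
slovak: 0.6 × (1−0.6) × (1−0.65) × (1−0.4) × (1−0.65) = 0.01764
Highest score → slovak.

slovak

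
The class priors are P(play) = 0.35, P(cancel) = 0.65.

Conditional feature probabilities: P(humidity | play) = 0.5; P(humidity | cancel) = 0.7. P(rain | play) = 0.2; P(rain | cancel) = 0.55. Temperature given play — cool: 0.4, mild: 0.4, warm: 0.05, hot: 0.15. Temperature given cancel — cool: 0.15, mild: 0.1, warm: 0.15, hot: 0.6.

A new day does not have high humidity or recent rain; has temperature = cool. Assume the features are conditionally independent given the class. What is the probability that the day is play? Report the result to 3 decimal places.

play: 0.35 × (1−0.5) × (1−0.2) × 0.4 = 0.056
cancel: 0.65 × (1−0.7) × (1−0.55) × 0.15 = 0.0131625
P(play | x) = 0.056 / 0.0691625 ≈ 0.810

0.810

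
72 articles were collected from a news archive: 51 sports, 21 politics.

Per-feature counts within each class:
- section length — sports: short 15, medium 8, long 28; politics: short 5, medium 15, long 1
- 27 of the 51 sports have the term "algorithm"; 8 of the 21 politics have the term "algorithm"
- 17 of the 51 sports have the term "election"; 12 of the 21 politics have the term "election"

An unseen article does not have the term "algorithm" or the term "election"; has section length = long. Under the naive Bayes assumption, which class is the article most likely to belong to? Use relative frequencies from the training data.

sports

sports: (51/72) × (28/51) × (24/51) × (34/51) ≈ 0.122004
politics: (21/72) × (1/21) × (13/21) × (9/21) ≈ 0.00368481
Highest score → sports.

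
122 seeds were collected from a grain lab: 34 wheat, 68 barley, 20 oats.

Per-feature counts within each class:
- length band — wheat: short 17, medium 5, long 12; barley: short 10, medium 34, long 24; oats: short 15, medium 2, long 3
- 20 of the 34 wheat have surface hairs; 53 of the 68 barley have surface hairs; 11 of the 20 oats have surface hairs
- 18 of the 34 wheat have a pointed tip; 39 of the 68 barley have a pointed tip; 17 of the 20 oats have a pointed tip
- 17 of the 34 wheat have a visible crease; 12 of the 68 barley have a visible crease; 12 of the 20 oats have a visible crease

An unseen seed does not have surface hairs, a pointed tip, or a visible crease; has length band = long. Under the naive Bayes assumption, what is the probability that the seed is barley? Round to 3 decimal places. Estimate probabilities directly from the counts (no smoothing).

wheat: (34/122) × (12/34) × (14/34) × (16/34) × (17/34) ≈ 0.00952975
barley: (68/122) × (24/68) × (15/68) × (29/68) × (56/68) ≈ 0.0152406
oats: (20/122) × (3/20) × (9/20) × (3/20) × (8/20) ≈ 0.000663934
P(barley | x) = 0.0152406 / 0.025434284 ≈ 0.599

0.599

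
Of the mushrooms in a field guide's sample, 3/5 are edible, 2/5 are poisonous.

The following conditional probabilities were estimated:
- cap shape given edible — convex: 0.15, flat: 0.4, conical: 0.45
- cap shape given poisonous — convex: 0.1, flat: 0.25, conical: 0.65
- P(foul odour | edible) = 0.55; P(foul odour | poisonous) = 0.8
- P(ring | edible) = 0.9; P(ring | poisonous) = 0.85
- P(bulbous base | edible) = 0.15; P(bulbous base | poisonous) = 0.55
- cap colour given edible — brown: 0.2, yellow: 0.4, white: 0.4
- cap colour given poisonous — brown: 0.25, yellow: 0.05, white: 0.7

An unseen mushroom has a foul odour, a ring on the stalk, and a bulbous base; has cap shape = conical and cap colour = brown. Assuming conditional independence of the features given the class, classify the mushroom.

poisonous

edible: 0.6 × 0.45 × 0.55 × 0.9 × 0.15 × 0.2 = 0.0040095
poisonous: 0.4 × 0.65 × 0.8 × 0.85 × 0.55 × 0.25 = 0.02431
Highest score → poisonous.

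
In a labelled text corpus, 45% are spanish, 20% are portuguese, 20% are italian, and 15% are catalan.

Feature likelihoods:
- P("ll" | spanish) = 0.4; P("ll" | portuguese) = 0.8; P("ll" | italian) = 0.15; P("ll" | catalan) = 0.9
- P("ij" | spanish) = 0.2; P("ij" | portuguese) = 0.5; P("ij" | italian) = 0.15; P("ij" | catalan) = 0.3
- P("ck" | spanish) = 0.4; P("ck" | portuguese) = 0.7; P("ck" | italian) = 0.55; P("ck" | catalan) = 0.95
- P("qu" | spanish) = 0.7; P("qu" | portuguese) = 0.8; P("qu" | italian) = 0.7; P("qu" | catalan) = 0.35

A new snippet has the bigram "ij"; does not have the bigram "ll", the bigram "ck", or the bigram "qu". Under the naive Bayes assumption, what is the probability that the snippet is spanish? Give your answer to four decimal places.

0.6699

spanish: 0.45 × (1−0.4) × 0.2 × (1−0.4) × (1−0.7) = 0.00972
portuguese: 0.2 × (1−0.8) × 0.5 × (1−0.7) × (1−0.8) = 0.0012
italian: 0.2 × (1−0.15) × 0.15 × (1−0.55) × (1−0.7) = 0.0034425
catalan: 0.15 × (1−0.9) × 0.3 × (1−0.95) × (1−0.35) = 0.00014625
P(spanish | x) = 0.00972 / 0.01450875 ≈ 0.6699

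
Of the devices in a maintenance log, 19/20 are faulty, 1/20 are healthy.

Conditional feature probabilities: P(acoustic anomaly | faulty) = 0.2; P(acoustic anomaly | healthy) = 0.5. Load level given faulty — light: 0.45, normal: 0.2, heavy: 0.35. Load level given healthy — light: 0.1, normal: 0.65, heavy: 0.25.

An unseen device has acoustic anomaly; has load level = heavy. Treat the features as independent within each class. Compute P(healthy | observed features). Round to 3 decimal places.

faulty: 0.95 × 0.2 × 0.35 = 0.0665
healthy: 0.05 × 0.5 × 0.25 = 0.00625
P(healthy | x) = 0.00625 / 0.07275 ≈ 0.086

0.086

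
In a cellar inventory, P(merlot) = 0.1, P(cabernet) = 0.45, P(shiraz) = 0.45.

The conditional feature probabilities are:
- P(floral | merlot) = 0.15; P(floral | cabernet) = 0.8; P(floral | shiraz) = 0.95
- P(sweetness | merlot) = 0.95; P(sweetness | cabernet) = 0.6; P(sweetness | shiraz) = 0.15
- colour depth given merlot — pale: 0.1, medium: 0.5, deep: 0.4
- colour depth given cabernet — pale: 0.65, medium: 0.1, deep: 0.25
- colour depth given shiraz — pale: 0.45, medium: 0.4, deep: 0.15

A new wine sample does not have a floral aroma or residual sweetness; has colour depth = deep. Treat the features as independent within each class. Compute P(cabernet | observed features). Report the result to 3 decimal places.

merlot: 0.1 × (1−0.15) × (1−0.95) × 0.4 = 0.0017
cabernet: 0.45 × (1−0.8) × (1−0.6) × 0.25 = 0.009
shiraz: 0.45 × (1−0.95) × (1−0.15) × 0.15 = 0.00286875
P(cabernet | x) = 0.009 / 0.01356875 ≈ 0.663

0.663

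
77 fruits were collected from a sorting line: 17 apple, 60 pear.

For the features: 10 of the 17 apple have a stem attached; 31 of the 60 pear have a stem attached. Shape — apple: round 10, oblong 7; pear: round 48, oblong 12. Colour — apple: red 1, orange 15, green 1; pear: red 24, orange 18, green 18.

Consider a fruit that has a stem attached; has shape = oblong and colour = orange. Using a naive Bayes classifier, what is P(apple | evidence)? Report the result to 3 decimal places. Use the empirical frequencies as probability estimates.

0.661

apple: (17/77) × (10/17) × (7/17) × (15/17) ≈ 0.0471846
pear: (60/77) × (31/60) × (12/60) × (18/60) ≈ 0.0241558
P(apple | x) = 0.0471846 / 0.0713404 ≈ 0.661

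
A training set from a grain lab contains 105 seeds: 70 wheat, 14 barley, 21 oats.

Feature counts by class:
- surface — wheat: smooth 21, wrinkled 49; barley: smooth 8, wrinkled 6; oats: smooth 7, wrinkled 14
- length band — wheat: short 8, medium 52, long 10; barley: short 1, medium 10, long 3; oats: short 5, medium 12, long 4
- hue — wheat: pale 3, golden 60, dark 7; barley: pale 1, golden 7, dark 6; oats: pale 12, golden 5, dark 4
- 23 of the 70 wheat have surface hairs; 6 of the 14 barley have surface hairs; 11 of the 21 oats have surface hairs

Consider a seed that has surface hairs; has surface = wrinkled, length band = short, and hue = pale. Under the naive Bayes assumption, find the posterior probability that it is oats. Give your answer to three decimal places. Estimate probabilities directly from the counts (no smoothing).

wheat: (70/105) × (49/70) × (8/70) × (3/70) × (23/70) ≈ 0.00075102
barley: (14/105) × (6/14) × (1/14) × (1/14) × (6/14) ≈ 0.000124948
oats: (21/105) × (14/21) × (5/21) × (12/21) × (11/21) ≈ 0.00950221
P(oats | x) = 0.00950221 / 0.010378178 ≈ 0.916

0.916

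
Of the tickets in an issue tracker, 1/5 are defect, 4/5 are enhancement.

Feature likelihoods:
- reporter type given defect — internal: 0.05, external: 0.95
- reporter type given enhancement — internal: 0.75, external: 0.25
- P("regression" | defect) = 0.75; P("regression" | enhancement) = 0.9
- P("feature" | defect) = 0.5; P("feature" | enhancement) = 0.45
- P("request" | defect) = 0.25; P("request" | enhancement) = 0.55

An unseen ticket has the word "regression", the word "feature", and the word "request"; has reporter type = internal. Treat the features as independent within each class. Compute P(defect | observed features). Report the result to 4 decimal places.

defect: 0.2 × 0.05 × 0.75 × 0.5 × 0.25 = 0.0009375
enhancement: 0.8 × 0.75 × 0.9 × 0.45 × 0.55 = 0.13365
P(defect | x) = 0.0009375 / 0.1345875 ≈ 0.0070

0.0070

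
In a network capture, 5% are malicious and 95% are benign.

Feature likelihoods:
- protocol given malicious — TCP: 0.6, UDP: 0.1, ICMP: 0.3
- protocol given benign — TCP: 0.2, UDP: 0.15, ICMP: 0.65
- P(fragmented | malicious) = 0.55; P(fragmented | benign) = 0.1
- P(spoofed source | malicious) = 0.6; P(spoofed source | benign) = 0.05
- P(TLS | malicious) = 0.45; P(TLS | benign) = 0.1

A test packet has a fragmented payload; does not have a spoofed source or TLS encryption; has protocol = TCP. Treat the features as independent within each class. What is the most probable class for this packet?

malicious: 0.05 × 0.6 × 0.55 × (1−0.6) × (1−0.45) = 0.00363
benign: 0.95 × 0.2 × 0.1 × (1−0.05) × (1−0.1) = 0.016245
Highest score → benign.

benign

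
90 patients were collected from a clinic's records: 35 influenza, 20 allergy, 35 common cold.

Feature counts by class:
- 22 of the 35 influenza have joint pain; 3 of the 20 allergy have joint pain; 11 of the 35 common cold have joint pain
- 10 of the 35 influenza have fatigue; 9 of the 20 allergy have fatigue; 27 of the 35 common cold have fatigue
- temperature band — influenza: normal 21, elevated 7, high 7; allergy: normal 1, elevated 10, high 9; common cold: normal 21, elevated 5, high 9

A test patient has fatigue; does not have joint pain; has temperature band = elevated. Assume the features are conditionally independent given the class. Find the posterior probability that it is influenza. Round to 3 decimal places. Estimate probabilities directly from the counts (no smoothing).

0.103

influenza: (35/90) × (13/35) × (10/35) × (7/35) ≈ 0.00825397
allergy: (20/90) × (17/20) × (9/20) × (10/20) = 0.0425
common cold: (35/90) × (24/35) × (27/35) × (5/35) ≈ 0.0293878
P(influenza | x) = 0.00825397 / 0.08014177 ≈ 0.103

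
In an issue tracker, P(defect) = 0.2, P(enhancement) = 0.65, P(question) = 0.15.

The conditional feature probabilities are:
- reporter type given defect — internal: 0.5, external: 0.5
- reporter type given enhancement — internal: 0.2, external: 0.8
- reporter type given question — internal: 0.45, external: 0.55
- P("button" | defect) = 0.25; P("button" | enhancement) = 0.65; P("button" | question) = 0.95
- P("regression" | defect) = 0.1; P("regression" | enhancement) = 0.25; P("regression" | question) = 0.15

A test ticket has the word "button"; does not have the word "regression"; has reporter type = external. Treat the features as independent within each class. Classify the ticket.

enhancement

defect: 0.2 × 0.5 × 0.25 × (1−0.1) = 0.0225
enhancement: 0.65 × 0.8 × 0.65 × (1−0.25) = 0.2535
question: 0.15 × 0.55 × 0.95 × (1−0.15) = 0.06661875
Highest score → enhancement.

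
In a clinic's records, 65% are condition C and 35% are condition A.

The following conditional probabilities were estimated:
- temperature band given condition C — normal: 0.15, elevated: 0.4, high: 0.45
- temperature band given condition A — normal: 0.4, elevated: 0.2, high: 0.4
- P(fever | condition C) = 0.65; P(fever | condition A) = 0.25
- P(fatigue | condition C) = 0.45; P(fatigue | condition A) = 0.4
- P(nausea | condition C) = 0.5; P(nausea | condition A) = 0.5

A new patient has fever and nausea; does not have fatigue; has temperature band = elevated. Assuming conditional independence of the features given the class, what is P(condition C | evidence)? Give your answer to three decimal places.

condition C: 0.65 × 0.4 × 0.65 × (1−0.45) × 0.5 = 0.046475
condition A: 0.35 × 0.2 × 0.25 × (1−0.4) × 0.5 = 0.00525
P(condition C | x) = 0.046475 / 0.051725 ≈ 0.899

0.899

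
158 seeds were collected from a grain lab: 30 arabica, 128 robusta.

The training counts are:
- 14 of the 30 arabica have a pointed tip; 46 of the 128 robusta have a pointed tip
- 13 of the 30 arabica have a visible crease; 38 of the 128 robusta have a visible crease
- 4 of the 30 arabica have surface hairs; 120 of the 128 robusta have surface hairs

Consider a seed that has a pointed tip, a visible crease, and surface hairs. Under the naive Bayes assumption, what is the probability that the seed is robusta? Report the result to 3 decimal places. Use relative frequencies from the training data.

0.941

arabica: (30/158) × (14/30) × (13/30) × (4/30) ≈ 0.00511955
robusta: (128/158) × (46/128) × (38/128) × (120/128) ≈ 0.08103
P(robusta | x) = 0.08103 / 0.08614955 ≈ 0.941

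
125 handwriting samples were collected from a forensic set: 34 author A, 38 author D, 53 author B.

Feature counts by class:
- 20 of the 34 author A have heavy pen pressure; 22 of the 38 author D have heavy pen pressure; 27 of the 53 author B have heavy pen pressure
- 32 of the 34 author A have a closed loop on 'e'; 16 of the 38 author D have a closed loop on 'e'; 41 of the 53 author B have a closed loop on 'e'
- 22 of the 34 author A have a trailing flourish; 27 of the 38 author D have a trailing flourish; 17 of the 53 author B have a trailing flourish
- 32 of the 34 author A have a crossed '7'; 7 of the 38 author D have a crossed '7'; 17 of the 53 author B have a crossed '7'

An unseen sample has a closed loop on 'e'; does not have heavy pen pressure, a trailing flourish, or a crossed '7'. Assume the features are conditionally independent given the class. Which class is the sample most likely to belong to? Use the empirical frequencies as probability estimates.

author A: (34/125) × (14/34) × (32/34) × (12/34) × (2/34) ≈ 0.00218848
author D: (38/125) × (16/38) × (16/38) × (11/38) × (31/38) ≈ 0.0127272
author B: (53/125) × (26/53) × (41/53) × (36/53) × (36/53) ≈ 0.0742377
Highest score → author B.

author B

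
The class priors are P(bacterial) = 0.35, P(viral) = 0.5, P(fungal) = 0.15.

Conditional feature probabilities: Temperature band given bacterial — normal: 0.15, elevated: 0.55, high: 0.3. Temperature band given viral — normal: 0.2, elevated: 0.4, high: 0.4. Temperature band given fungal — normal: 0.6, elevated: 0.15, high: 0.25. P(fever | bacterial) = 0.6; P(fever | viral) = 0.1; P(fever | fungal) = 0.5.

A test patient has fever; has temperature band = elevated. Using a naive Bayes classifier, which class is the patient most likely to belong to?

bacterial

bacterial: 0.35 × 0.55 × 0.6 = 0.1155
viral: 0.5 × 0.4 × 0.1 = 0.02
fungal: 0.15 × 0.15 × 0.5 = 0.01125
Highest score → bacterial.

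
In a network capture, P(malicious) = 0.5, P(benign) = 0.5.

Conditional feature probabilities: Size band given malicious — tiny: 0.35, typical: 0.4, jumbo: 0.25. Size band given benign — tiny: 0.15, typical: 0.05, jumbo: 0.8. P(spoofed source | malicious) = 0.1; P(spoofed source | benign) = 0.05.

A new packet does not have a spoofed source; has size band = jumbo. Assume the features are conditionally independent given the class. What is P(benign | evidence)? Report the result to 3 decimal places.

0.772

malicious: 0.5 × 0.25 × (1−0.1) = 0.1125
benign: 0.5 × 0.8 × (1−0.05) = 0.38
P(benign | x) = 0.38 / 0.4925 ≈ 0.772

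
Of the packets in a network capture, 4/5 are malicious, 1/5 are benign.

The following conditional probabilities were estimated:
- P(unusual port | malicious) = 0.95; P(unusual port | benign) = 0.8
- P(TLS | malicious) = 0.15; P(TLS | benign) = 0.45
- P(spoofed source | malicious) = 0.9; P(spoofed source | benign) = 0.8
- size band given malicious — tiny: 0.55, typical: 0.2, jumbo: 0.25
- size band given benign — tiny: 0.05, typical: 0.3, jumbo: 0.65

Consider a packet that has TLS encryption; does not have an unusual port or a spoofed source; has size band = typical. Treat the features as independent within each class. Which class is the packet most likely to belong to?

benign

malicious: 0.8 × (1−0.95) × 0.15 × (1−0.9) × 0.2 = 0.00012
benign: 0.2 × (1−0.8) × 0.45 × (1−0.8) × 0.3 = 0.00108
Highest score → benign.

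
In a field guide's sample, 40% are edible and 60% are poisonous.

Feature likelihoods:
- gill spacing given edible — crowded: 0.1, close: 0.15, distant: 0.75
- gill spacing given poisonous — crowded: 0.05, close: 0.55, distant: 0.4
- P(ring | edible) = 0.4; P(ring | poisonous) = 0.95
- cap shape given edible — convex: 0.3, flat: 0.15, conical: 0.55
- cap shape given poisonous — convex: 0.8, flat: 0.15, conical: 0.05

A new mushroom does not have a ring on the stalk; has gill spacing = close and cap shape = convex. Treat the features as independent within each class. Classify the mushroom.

edible: 0.4 × 0.15 × (1−0.4) × 0.3 = 0.0108
poisonous: 0.6 × 0.55 × (1−0.95) × 0.8 = 0.0132
Highest score → poisonous.

poisonous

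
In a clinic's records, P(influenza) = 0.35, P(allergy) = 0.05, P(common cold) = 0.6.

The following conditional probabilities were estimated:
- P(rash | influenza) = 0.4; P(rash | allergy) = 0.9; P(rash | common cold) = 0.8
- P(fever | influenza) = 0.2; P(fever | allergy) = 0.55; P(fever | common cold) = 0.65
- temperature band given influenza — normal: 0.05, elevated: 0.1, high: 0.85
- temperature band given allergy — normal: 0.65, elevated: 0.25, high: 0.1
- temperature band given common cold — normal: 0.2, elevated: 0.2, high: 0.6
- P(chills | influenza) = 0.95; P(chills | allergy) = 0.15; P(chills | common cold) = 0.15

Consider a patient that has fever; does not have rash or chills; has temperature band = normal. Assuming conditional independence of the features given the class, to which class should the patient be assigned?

common cold

influenza: 0.35 × (1−0.4) × 0.2 × 0.05 × (1−0.95) = 0.000105
allergy: 0.05 × (1−0.9) × 0.55 × 0.65 × (1−0.15) = 0.001519375
common cold: 0.6 × (1−0.8) × 0.65 × 0.2 × (1−0.15) = 0.01326
Highest score → common cold.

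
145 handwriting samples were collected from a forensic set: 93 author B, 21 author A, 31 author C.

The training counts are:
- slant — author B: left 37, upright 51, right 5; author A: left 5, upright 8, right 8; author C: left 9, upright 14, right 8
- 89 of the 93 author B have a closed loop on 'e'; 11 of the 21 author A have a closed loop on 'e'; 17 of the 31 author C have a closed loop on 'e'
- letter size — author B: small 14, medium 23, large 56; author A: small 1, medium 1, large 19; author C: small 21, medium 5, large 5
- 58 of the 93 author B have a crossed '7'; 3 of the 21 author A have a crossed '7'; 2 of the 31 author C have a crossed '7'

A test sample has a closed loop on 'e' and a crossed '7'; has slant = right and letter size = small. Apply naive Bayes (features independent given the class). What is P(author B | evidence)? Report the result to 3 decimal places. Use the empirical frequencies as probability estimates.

author B: (93/145) × (5/93) × (89/93) × (14/93) × (58/93) ≈ 0.00309813
author A: (21/145) × (8/21) × (11/21) × (1/21) × (3/21) ≈ 0.000196598
author C: (31/145) × (8/31) × (17/31) × (21/31) × (2/31) ≈ 0.00132232
P(author B | x) = 0.00309813 / 0.004617048 ≈ 0.671

0.671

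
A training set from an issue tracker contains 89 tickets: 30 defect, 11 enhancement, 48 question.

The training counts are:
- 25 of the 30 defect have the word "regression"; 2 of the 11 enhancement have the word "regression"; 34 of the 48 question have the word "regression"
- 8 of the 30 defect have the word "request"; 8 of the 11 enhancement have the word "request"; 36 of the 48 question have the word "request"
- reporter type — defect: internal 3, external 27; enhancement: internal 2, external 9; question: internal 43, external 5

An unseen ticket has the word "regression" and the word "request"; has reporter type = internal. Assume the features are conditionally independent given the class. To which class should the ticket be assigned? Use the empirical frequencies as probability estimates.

defect: (30/89) × (25/30) × (8/30) × (3/30) ≈ 0.00749064
enhancement: (11/89) × (2/11) × (8/11) × (2/11) ≈ 0.00297149
question: (48/89) × (34/48) × (36/48) × (43/48) ≈ 0.256671
Highest score → question.

question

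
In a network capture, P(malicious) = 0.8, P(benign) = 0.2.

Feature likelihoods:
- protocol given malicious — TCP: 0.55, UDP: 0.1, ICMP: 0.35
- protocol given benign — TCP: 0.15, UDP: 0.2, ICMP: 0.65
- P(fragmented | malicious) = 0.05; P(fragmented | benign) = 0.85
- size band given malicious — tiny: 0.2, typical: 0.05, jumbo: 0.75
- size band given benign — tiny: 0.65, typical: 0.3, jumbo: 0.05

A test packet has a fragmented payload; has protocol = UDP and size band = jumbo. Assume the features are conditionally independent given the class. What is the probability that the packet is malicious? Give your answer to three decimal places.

malicious: 0.8 × 0.1 × 0.05 × 0.75 = 0.003
benign: 0.2 × 0.2 × 0.85 × 0.05 = 0.0017
P(malicious | x) = 0.003 / 0.0047 ≈ 0.638

0.638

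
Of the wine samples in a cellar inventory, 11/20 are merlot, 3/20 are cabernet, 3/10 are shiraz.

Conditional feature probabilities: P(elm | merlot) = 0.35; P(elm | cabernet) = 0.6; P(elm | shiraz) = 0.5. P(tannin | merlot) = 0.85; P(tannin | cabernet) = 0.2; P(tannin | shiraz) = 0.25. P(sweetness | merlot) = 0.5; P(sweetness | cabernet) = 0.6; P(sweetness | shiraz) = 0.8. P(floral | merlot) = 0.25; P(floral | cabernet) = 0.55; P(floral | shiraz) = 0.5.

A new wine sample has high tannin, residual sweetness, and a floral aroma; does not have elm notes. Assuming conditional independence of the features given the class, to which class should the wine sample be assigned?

merlot: 0.55 × (1−0.35) × 0.85 × 0.5 × 0.25 = 0.037984375
cabernet: 0.15 × (1−0.6) × 0.2 × 0.6 × 0.55 = 0.00396
shiraz: 0.3 × (1−0.5) × 0.25 × 0.8 × 0.5 = 0.015
Highest score → merlot.

merlot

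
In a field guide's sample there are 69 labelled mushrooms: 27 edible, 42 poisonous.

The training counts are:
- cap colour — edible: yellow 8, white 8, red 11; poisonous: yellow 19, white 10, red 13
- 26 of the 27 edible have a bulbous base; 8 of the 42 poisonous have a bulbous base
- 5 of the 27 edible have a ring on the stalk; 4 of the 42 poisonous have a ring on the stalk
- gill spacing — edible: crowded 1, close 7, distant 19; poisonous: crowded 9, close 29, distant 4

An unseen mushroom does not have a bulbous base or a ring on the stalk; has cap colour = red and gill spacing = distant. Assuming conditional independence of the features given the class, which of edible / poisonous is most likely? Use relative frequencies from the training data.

poisonous

edible: (27/69) × (11/27) × (1/27) × (22/27) × (19/27) ≈ 0.00338554
poisonous: (42/69) × (13/42) × (34/42) × (38/42) × (4/42) ≈ 0.0131422
Highest score → poisonous.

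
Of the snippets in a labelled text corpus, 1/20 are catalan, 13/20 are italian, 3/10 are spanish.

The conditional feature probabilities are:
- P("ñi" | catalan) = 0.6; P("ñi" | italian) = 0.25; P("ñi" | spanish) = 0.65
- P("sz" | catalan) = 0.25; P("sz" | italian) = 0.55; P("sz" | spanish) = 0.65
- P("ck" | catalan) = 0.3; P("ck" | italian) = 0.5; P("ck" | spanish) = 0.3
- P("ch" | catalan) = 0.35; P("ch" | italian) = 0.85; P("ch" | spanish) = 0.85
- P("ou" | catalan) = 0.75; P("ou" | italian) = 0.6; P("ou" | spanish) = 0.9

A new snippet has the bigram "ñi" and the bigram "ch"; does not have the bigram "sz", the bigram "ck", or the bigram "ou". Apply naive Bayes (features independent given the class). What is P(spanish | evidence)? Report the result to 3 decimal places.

0.227

catalan: 0.05 × 0.6 × (1−0.25) × (1−0.3) × 0.35 × (1−0.75) = 0.001378125
italian: 0.65 × 0.25 × (1−0.55) × (1−0.5) × 0.85 × (1−0.6) = 0.01243125
spanish: 0.3 × 0.65 × (1−0.65) × (1−0.3) × 0.85 × (1−0.9) = 0.004060875
P(spanish | x) = 0.004060875 / 0.01787025 ≈ 0.227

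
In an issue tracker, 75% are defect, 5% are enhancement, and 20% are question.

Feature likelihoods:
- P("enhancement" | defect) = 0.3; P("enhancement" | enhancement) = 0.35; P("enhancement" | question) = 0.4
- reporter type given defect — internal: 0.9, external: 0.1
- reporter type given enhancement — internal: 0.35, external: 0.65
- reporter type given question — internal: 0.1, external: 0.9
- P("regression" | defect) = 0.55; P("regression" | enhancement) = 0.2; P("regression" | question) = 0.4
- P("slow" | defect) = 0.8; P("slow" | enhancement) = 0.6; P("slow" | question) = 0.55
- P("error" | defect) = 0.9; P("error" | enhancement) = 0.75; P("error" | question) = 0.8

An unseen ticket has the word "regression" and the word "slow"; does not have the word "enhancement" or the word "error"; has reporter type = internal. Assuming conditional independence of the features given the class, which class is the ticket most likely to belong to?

defect: 0.75 × (1−0.3) × 0.9 × 0.55 × 0.8 × (1−0.9) = 0.02079
enhancement: 0.05 × (1−0.35) × 0.35 × 0.2 × 0.6 × (1−0.75) = 0.00034125
question: 0.2 × (1−0.4) × 0.1 × 0.4 × 0.55 × (1−0.8) = 0.000528
Highest score → defect.

defect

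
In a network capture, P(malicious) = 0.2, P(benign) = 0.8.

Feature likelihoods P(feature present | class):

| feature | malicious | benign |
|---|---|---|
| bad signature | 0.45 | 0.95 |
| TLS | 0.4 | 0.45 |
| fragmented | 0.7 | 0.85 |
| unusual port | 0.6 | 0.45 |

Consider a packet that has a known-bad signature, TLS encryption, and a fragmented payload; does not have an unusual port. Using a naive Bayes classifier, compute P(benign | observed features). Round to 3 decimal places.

0.941

malicious: 0.2 × 0.45 × 0.4 × 0.7 × (1−0.6) = 0.01008
benign: 0.8 × 0.95 × 0.45 × 0.85 × (1−0.45) = 0.159885
P(benign | x) = 0.159885 / 0.169965 ≈ 0.941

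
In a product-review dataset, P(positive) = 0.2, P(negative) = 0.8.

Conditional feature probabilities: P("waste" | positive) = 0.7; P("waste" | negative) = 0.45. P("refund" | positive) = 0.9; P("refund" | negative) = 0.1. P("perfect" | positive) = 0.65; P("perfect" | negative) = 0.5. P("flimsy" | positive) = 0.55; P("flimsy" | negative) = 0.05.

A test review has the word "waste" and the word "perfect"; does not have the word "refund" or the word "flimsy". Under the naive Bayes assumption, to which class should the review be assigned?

negative

positive: 0.2 × 0.7 × (1−0.9) × 0.65 × (1−0.55) = 0.004095
negative: 0.8 × 0.45 × (1−0.1) × 0.5 × (1−0.05) = 0.1539
Highest score → negative.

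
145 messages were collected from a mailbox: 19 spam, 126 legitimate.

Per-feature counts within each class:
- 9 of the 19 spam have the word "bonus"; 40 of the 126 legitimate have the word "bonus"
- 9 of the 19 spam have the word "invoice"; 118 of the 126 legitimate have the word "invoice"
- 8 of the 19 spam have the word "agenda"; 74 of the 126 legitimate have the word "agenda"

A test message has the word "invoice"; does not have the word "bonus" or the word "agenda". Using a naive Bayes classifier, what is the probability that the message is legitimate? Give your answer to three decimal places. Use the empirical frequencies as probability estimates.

0.924

spam: (19/145) × (10/19) × (9/19) × (11/19) ≈ 0.018913
legitimate: (126/145) × (86/126) × (118/126) × (52/126) ≈ 0.229232
P(legitimate | x) = 0.229232 / 0.248145 ≈ 0.924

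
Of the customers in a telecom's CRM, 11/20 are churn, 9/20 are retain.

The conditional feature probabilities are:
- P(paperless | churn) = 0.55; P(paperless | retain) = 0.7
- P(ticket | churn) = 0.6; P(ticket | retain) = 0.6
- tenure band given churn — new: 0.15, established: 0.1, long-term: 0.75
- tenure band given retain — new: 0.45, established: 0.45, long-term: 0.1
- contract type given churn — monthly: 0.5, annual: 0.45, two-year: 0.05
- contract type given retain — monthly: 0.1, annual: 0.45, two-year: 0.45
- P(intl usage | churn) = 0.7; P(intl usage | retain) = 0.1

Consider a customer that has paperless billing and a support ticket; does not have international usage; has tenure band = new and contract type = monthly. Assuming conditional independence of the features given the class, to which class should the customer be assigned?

churn: 0.55 × 0.55 × 0.6 × 0.15 × 0.5 × (1−0.7) = 0.00408375
retain: 0.45 × 0.7 × 0.6 × 0.45 × 0.1 × (1−0.1) = 0.0076545
Highest score → retain.

retain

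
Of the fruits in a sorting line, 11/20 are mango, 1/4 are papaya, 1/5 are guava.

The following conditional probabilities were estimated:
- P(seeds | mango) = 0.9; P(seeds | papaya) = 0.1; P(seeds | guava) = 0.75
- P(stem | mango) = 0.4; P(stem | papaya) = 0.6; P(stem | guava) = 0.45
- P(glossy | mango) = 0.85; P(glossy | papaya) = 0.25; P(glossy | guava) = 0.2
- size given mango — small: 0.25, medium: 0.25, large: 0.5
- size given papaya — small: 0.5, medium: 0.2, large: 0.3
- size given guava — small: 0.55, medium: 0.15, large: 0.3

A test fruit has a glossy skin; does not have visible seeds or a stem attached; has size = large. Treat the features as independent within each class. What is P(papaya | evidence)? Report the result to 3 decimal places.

mango: 0.55 × (1−0.9) × (1−0.4) × 0.85 × 0.5 = 0.014025
papaya: 0.25 × (1−0.1) × (1−0.6) × 0.25 × 0.3 = 0.00675
guava: 0.2 × (1−0.75) × (1−0.45) × 0.2 × 0.3 = 0.00165
P(papaya | x) = 0.00675 / 0.022425 ≈ 0.301

0.301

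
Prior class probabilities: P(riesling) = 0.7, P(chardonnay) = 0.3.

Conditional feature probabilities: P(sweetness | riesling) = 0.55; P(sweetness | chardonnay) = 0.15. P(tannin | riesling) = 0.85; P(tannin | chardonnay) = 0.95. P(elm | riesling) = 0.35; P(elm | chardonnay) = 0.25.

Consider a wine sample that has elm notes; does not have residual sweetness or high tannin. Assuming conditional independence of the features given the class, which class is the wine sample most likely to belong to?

riesling: 0.7 × (1−0.55) × (1−0.85) × 0.35 = 0.0165375
chardonnay: 0.3 × (1−0.15) × (1−0.95) × 0.25 = 0.0031875
Highest score → riesling.

riesling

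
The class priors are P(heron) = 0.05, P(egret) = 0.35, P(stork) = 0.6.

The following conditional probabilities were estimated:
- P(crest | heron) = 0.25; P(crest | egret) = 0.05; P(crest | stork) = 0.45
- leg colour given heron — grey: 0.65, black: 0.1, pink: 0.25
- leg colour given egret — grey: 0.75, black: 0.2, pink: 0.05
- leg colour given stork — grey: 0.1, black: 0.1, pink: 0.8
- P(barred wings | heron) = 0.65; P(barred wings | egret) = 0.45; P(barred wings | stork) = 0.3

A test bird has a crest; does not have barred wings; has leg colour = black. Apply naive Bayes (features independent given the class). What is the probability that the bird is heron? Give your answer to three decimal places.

0.021

heron: 0.05 × 0.25 × 0.1 × (1−0.65) = 0.0004375
egret: 0.35 × 0.05 × 0.2 × (1−0.45) = 0.001925
stork: 0.6 × 0.45 × 0.1 × (1−0.3) = 0.0189
P(heron | x) = 0.0004375 / 0.0212625 ≈ 0.021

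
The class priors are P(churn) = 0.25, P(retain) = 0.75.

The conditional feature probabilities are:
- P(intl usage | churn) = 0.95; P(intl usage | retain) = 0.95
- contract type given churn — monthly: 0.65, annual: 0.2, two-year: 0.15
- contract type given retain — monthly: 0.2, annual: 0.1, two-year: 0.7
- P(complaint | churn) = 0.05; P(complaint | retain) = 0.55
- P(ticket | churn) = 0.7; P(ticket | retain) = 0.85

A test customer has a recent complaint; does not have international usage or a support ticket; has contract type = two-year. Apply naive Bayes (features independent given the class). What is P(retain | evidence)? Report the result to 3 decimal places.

0.987

churn: 0.25 × (1−0.95) × 0.15 × 0.05 × (1−0.7) = 0.000028125
retain: 0.75 × (1−0.95) × 0.7 × 0.55 × (1−0.85) = 0.002165625
P(retain | x) = 0.002165625 / 0.00219375 ≈ 0.987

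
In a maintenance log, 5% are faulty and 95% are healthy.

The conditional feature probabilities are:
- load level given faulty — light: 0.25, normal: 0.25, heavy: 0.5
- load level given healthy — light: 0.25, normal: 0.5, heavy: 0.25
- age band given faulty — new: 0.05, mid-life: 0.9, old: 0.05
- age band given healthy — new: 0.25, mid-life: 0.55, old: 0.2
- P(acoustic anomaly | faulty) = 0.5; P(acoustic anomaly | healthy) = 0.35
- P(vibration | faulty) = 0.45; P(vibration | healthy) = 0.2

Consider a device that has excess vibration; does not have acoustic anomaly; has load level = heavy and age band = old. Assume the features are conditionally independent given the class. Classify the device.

healthy

faulty: 0.05 × 0.5 × 0.05 × (1−0.5) × 0.45 = 0.00028125
healthy: 0.95 × 0.25 × 0.2 × (1−0.35) × 0.2 = 0.006175
Highest score → healthy.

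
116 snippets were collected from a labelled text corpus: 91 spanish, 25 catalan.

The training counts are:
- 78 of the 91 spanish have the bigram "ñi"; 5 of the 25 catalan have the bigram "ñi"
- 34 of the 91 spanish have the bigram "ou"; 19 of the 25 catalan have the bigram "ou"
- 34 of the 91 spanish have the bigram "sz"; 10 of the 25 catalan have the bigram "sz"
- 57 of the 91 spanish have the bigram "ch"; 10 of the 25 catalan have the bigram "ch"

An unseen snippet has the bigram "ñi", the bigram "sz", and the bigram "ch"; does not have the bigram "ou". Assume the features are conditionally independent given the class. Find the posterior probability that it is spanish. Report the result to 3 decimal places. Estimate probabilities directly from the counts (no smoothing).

0.983

spanish: (91/116) × (78/91) × (57/91) × (34/91) × (57/91) ≈ 0.0985692
catalan: (25/116) × (5/25) × (6/25) × (10/25) × (10/25) ≈ 0.00165517
P(spanish | x) = 0.0985692 / 0.10022437 ≈ 0.983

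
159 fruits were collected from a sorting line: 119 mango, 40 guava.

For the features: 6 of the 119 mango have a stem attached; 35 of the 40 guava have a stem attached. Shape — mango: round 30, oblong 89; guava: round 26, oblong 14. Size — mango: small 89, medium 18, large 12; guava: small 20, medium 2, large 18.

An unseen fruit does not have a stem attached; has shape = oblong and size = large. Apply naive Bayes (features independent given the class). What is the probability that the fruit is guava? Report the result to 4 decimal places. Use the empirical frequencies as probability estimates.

mango: (119/159) × (113/119) × (89/119) × (12/119) ≈ 0.0535992
guava: (40/159) × (5/40) × (14/40) × (18/40) ≈ 0.00495283
P(guava | x) = 0.00495283 / 0.05855203 ≈ 0.0846

0.0846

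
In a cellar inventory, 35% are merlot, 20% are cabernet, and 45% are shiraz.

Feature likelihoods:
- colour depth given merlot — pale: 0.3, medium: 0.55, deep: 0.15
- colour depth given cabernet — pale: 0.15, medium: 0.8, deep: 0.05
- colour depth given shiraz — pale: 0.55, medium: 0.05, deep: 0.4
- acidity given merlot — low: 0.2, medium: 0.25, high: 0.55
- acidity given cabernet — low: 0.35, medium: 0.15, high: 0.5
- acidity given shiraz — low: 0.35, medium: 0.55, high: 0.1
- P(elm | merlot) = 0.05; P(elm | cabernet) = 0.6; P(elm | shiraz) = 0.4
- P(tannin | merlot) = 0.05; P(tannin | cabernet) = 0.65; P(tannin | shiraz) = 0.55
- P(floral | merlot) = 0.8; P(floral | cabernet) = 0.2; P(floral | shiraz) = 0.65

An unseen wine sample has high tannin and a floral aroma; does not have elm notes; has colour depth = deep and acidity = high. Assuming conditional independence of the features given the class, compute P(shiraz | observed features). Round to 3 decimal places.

0.740

merlot: 0.35 × 0.15 × 0.55 × (1−0.05) × 0.05 × 0.8 = 0.00109725
cabernet: 0.2 × 0.05 × 0.5 × (1−0.6) × 0.65 × 0.2 = 0.00026
shiraz: 0.45 × 0.4 × 0.1 × (1−0.4) × 0.55 × 0.65 = 0.003861
P(shiraz | x) = 0.003861 / 0.00521825 ≈ 0.740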